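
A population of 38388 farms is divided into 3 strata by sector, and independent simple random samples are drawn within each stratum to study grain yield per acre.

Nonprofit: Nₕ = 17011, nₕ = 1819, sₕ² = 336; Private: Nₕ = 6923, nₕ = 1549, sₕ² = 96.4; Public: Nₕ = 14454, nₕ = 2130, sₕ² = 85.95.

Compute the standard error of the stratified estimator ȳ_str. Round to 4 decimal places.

0.1971

Var(ȳ_str) = Σₕ Wₕ²(1 − fₕ)sₕ²/nₕ with Wₕ = Nₕ/N, N = 38388.
Nonprofit: Wₕ = 0.44313327; term = 0.44313327²·(1 − 0.10693081)·336/1819 = 0.032393689.
Private: Wₕ = 0.18034282; term = 0.18034282²·(1 − 0.22374693)·96.4/1549 = 0.0015711825.
Public: Wₕ = 0.37652391; term = 0.37652391²·(1 − 0.14736405)·85.95/2130 = 0.0048776995.
Sum = 0.038842571.
SE = √(0.038842571) = 0.1971.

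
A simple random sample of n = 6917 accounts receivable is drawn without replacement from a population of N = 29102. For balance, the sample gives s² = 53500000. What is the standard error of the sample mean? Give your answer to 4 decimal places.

Under SRS without replacement, Var(ȳ) = (1 − f)·s²/n with f = n/N = 6917/29102 = 0.23768126.
Var(ȳ) = (1 − 0.23768126)·53500000/6917 = 0.76231874·7734.567 = 5896.2054.
SE(ȳ) = √(5896.2054) = 76.7868.

76.7868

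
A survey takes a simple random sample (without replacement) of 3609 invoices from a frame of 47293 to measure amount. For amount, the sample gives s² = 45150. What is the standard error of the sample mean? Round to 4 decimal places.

Under SRS without replacement, Var(ȳ) = (1 − f)·s²/n with f = n/N = 3609/47293 = 0.07631150.
Var(ȳ) = (1 − 0.07631150)·45150/3609 = 0.92368850·12.510391 = 11.555704.
SE(ȳ) = √(11.555704) = 3.3994.

3.3994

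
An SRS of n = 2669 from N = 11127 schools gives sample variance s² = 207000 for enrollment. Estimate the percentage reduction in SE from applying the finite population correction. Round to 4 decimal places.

12.8144

f = n/N = 2669/11127 = 0.23986699.
SE_no-fpc = √(s²/n) = 8.806653; SE_fpc = √((1−f)s²/n) = 7.6781339.
Ratio = √(1−f) = 0.87185607. Reduction = 100·(1 − 0.87185607) = 12.8144%.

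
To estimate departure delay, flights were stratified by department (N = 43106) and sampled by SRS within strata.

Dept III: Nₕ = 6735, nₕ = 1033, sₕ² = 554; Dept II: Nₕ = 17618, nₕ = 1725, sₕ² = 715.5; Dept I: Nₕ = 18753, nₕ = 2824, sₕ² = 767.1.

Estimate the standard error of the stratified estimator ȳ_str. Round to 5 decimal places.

0.34243

Var(ȳ_str) = Σₕ Wₕ²(1 − fₕ)sₕ²/nₕ with Wₕ = Nₕ/N, N = 43106.
Dept III: Wₕ = 0.15624275; term = 0.15624275²·(1 − 0.15337788)·554/1033 = 0.011084058.
Dept II: Wₕ = 0.40871340; term = 0.40871340²·(1 − 0.09791123)·715.5/1725 = 0.062503967.
Dept I: Wₕ = 0.43504385; term = 0.43504385²·(1 − 0.15058924)·767.1/2824 = 0.043668785.
Sum = 0.11725681.
SE = √(0.11725681) = 0.34243.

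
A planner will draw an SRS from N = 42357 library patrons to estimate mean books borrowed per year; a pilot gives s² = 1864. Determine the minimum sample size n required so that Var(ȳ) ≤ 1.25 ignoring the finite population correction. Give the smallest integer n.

1492

Without fpc, n₀ = s²/D = 1864/1.25 = 1491.2000.
Rounding up, n = 1492.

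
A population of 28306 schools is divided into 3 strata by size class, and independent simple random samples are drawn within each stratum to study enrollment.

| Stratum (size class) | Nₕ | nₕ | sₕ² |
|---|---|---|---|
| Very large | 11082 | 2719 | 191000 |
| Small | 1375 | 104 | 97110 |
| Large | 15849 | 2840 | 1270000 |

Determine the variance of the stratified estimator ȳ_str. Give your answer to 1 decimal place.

Var(ȳ_str) = Σₕ Wₕ²(1 − fₕ)sₕ²/nₕ with Wₕ = Nₕ/N, N = 28306.
Very large: Wₕ = 0.39150710; term = 0.39150710²·(1 − 0.24535282)·191000/2719 = 8.1254495.
Small: Wₕ = 0.04857627; term = 0.04857627²·(1 − 0.07563636)·97110/104 = 2.0366756.
Large: Wₕ = 0.55991663; term = 0.55991663²·(1 − 0.17919112)·1270000/2840 = 115.07319.
Sum = 125.23532.

125.2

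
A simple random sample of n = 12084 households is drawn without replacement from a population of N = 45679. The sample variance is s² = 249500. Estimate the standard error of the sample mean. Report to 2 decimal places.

3.90

Under SRS without replacement, Var(ȳ) = (1 − f)·s²/n with f = n/N = 12084/45679 = 0.26454169.
Var(ȳ) = (1 − 0.26454169)·249500/12084 = 0.73545831·20.647137 = 15.185108.
SE(ȳ) = √(15.185108) = 3.90.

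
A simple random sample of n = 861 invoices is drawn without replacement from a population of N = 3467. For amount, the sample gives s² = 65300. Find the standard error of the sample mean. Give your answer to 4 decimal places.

Under SRS without replacement, Var(ȳ) = (1 − f)·s²/n with f = n/N = 861/3467 = 0.24834151.
Var(ȳ) = (1 − 0.24834151)·65300/861 = 0.75165849·75.842044 = 57.007317.
SE(ȳ) = √(57.007317) = 7.5503.

7.5503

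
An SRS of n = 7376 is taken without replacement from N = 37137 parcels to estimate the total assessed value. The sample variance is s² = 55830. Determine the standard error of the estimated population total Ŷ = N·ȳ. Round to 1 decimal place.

91464.1

Var(Ŷ) = N²·Var(ȳ) = N²·(1 − n/N)·s²/n.
f = 7376/37137 = 0.19861594; Var(ȳ) = 0.80138406·55830/7376 = 6.0657907.
Var(Ŷ) = 37137² · 6.0657907 = 8.3656763 × 10^9.
SE(Ŷ) = √(8.3656763 × 10^9) = 91464.1.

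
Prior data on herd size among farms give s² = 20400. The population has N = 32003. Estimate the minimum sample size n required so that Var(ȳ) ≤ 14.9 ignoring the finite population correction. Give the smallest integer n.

1370

Without fpc, n₀ = s²/D = 20400/14.9 = 1369.1275.
Rounding up, n = 1370.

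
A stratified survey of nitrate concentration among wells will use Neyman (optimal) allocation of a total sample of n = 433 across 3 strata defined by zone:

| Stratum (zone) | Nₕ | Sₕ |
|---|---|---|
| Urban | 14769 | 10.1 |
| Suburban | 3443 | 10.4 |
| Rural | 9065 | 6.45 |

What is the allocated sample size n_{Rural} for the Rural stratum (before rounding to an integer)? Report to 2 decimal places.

Neyman allocation: nₕ = n·NₕSₕ / Σⱼ NⱼSⱼ.
Σ NⱼSⱼ = 14769·10.1 + 3443·10.4 + 9065·6.45 = 243443.35.
n_{Rural} = 433·9065·6.45 / 243443.35 = 104.00.

104.00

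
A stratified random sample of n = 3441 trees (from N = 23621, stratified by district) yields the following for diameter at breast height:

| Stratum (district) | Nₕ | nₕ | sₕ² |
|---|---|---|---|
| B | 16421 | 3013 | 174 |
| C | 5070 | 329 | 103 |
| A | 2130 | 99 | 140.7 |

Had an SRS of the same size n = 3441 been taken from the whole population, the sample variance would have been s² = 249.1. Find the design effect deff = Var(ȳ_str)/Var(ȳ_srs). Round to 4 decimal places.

0.7647

Var(ȳ_str) = Σ Wₕ²(1−fₕ)sₕ²/nₕ with Wₕ = Nₕ/23621:
  B: (16421/23621)²·(1−3013/16421)·174/3013 = 0.022788575
  C: (5070/23621)²·(1−329/5070)·103/329 = 0.013487227
  A: (2130/23621)²·(1−99/2130)·140.7/99 = 0.011019246
  → Var(ȳ_str) = 0.047295048.
Var(ȳ_srs) = (1 − 3441/23621)·249.1/3441 = 0.061846046.
deff = 0.047295048 / 0.061846046 = 0.7647.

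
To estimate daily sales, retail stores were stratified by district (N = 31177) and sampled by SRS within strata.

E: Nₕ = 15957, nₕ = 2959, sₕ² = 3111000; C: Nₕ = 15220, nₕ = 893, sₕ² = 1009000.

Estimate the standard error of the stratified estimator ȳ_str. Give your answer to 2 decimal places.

Var(ȳ_str) = Σₕ Wₕ²(1 − fₕ)sₕ²/nₕ with Wₕ = Nₕ/N, N = 31177.
E: Wₕ = 0.51181961; term = 0.51181961²·(1 − 0.18543586)·3111000/2959 = 224.34385.
C: Wₕ = 0.48818039; term = 0.48818039²·(1 − 0.05867280)·1009000/893 = 253.47841.
Sum = 477.82226.
SE = √(477.82226) = 21.86.

21.86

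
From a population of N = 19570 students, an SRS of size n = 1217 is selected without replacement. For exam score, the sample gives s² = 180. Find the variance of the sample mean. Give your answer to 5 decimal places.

0.13871

Under SRS without replacement, Var(ȳ) = (1 − f)·s²/n with f = n/N = 1217/19570 = 0.06218702.
Var(ȳ) = (1 − 0.06218702)·180/1217 = 0.93781298·0.14790468 = 0.13870693.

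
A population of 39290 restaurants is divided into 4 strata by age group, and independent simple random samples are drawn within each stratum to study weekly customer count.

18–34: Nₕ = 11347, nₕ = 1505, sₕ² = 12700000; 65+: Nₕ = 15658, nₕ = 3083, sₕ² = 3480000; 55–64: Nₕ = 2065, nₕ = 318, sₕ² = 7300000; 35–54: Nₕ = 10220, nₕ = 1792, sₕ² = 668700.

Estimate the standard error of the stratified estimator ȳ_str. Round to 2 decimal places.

Var(ȳ_str) = Σₕ Wₕ²(1 − fₕ)sₕ²/nₕ with Wₕ = Nₕ/N, N = 39290.
18–34: Wₕ = 0.28880122; term = 0.28880122²·(1 − 0.13263418)·12700000/1505 = 610.47457.
65+: Wₕ = 0.39852380; term = 0.39852380²·(1 − 0.19689616)·3480000/3083 = 143.97462.
55–64: Wₕ = 0.05255790; term = 0.05255790²·(1 − 0.15399516)·7300000/318 = 53.646902.
35–54: Wₕ = 0.26011708; term = 0.26011708²·(1 − 0.17534247)·668700/1792 = 20.821149.
Sum = 828.91724.
SE = √(828.91724) = 28.79.

28.79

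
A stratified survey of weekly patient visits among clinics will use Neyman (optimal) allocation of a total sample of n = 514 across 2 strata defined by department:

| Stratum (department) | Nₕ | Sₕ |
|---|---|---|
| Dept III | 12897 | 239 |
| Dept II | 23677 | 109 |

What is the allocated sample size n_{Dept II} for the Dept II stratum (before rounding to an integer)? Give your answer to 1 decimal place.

Neyman allocation: nₕ = n·NₕSₕ / Σⱼ NⱼSⱼ.
Σ NⱼSⱼ = 12897·239 + 23677·109 = 5.663176 × 10^6.
n_{Dept II} = 514·23677·109 / (5.663176 × 10^6) = 234.2.

234.2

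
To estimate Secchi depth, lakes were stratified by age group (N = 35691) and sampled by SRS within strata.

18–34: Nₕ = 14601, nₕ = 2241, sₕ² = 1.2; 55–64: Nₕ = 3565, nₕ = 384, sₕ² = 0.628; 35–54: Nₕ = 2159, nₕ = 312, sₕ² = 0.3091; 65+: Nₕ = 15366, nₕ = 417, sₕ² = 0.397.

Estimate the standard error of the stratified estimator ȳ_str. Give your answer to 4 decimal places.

Var(ȳ_str) = Σₕ Wₕ²(1 − fₕ)sₕ²/nₕ with Wₕ = Nₕ/N, N = 35691.
18–34: Wₕ = 0.40909473; term = 0.40909473²·(1 − 0.15348264)·1.2/2241 = 7.586178 × 10^-5.
55–64: Wₕ = 0.09988513; term = 0.09988513²·(1 − 0.10771388)·0.628/384 = 1.4559089 × 10^-5.
35–54: Wₕ = 0.06049144; term = 0.06049144²·(1 − 0.14451135)·0.3091/312 = 3.1013195 × 10^-6.
65+: Wₕ = 0.43052870; term = 0.43052870²·(1 − 0.02713784)·0.397/417 = 1.7167616 × 10^-4.
Sum = 2.6519835 × 10^-4.
SE = √(2.6519835 × 10^-4) = 0.0163.

0.0163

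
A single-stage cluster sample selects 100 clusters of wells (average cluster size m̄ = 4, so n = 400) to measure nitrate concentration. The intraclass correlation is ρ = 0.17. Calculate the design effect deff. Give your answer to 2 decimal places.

deff = 1 + (4 − 1)·0.17 = 1 + 0.51 = 1.51.

1.51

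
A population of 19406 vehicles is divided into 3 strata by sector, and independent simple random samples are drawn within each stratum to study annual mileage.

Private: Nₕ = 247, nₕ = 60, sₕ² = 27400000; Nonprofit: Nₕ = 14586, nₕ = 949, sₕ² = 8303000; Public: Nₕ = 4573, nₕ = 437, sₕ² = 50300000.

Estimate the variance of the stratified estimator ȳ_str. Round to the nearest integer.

Var(ȳ_str) = Σₕ Wₕ²(1 − fₕ)sₕ²/nₕ with Wₕ = Nₕ/N, N = 19406.
Private: Wₕ = 0.01272802; term = 0.01272802²·(1 − 0.24291498)·27400000/60 = 56.010032.
Nonprofit: Wₕ = 0.75162321; term = 0.75162321²·(1 − 0.06506239)·8303000/949 = 4621.1687.
Public: Wₕ = 0.23564877; term = 0.23564877²·(1 − 0.09556090)·50300000/437 = 5780.9102.
Sum = 10458.089.

10458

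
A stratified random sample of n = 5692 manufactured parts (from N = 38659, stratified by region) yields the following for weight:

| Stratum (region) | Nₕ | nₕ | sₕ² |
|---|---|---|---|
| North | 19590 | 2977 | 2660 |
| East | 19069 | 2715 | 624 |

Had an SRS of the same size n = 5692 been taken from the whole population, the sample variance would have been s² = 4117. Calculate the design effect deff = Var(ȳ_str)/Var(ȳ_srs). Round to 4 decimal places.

Var(ȳ_str) = Σ Wₕ²(1−fₕ)sₕ²/nₕ with Wₕ = Nₕ/38659:
  North: (19590/38659)²·(1−2977/19590)·2660/2977 = 0.19457367
  East: (19069/38659)²·(1−2715/19069)·624/2715 = 0.047958483
  → Var(ȳ_str) = 0.24253215.
Var(ȳ_srs) = (1 − 5692/38659)·4117/5692 = 0.6168006.
deff = 0.24253215 / 0.6168006 = 0.3932.

0.3932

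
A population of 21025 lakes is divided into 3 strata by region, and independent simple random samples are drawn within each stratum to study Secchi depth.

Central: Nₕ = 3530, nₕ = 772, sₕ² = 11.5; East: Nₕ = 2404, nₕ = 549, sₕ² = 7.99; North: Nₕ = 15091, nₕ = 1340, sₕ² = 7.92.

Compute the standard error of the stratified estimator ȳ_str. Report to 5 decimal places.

0.05700

Var(ȳ_str) = Σₕ Wₕ²(1 − fₕ)sₕ²/nₕ with Wₕ = Nₕ/N, N = 21025.
Central: Wₕ = 0.16789536; term = 0.16789536²·(1 − 0.21869688)·11.5/772 = 3.2807829 × 10^-4.
East: Wₕ = 0.11434007; term = 0.11434007²·(1 − 0.22836938)·7.99/549 = 1.4681851 × 10^-4.
North: Wₕ = 0.71776457; term = 0.71776457²·(1 − 0.08879465)·7.92/1340 = 0.0027746019.
Sum = 0.0032494987.
SE = √(0.0032494987) = 0.05700.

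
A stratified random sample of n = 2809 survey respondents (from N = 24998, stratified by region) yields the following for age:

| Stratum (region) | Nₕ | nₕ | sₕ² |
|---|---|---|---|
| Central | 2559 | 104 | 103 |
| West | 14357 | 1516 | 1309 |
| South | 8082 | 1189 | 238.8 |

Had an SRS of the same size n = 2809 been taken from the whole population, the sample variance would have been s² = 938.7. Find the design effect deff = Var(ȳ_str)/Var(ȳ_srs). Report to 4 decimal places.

0.9527

Var(ȳ_str) = Σ Wₕ²(1−fₕ)sₕ²/nₕ with Wₕ = Nₕ/24998:
  Central: (2559/24998)²·(1−104/2559)·103/104 = 0.0099566935
  West: (14357/24998)²·(1−1516/14357)·1309/1516 = 0.25473725
  South: (8082/24998)²·(1−1189/8082)·238.8/1189 = 0.017904783
  → Var(ȳ_str) = 0.28259873.
Var(ȳ_srs) = (1 − 2809/24998)·938.7/2809 = 0.29662486.
deff = 0.28259873 / 0.29662486 = 0.9527.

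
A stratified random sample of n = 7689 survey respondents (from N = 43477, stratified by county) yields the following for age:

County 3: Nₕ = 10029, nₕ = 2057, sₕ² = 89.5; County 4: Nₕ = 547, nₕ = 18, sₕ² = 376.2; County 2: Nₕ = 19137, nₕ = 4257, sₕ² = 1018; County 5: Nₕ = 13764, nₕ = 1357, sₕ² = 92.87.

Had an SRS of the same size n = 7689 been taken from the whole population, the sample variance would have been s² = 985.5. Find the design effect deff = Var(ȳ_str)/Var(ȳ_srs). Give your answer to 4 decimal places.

Var(ȳ_str) = Σ Wₕ²(1−fₕ)sₕ²/nₕ with Wₕ = Nₕ/43477:
  County 3: (10029/43477)²·(1−2057/10029)·89.5/2057 = 0.001840325
  County 4: (547/43477)²·(1−18/547)·376.2/18 = 0.0031994118
  County 2: (19137/43477)²·(1−4257/19137)·1018/4257 = 0.036024817
  County 5: (13764/43477)²·(1−1357/13764)·92.87/1357 = 0.0061828385
  → Var(ȳ_str) = 0.047247392.
Var(ȳ_srs) = (1 − 7689/43477)·985.5/7689 = 0.10550296.
deff = 0.047247392 / 0.10550296 = 0.4478.

0.4478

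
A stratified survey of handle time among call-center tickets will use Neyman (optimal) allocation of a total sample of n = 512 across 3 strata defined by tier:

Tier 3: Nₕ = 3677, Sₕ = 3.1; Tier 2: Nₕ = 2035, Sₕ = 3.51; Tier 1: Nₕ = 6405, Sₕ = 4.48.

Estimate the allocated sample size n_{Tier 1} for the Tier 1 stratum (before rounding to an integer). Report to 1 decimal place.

Neyman allocation: nₕ = n·NₕSₕ / Σⱼ NⱼSⱼ.
Σ NⱼSⱼ = 3677·3.1 + 2035·3.51 + 6405·4.48 = 47235.95.
n_{Tier 1} = 512·6405·4.48 / 47235.95 = 311.0.

311.0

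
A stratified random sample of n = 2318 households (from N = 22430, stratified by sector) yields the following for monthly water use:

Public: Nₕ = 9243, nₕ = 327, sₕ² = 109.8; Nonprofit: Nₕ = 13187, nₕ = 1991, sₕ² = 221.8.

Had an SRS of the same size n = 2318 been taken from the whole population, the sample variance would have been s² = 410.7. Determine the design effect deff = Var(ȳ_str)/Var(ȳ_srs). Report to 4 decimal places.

0.5520

Var(ȳ_str) = Σ Wₕ²(1−fₕ)sₕ²/nₕ with Wₕ = Nₕ/22430:
  Public: (9243/22430)²·(1−327/9243)·109.8/327 = 0.055002072
  Nonprofit: (13187/22430)²·(1−1991/13187)·221.8/1991 = 0.032691935
  → Var(ȳ_str) = 0.087694007.
Var(ȳ_srs) = (1 − 2318/22430)·410.7/2318 = 0.1588683.
deff = 0.087694007 / 0.1588683 = 0.5520.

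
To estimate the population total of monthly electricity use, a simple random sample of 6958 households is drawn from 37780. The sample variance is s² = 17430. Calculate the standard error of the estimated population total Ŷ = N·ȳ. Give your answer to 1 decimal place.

54009.2

Var(Ŷ) = N²·Var(ȳ) = N²·(1 − n/N)·s²/n.
f = 6958/37780 = 0.18417152; Var(ȳ) = 0.81582848·17430/6958 = 2.043675.
Var(Ŷ) = 37780² · 2.043675 = 2.9169954 × 10^9.
SE(Ŷ) = √(2.9169954 × 10^9) = 54009.2.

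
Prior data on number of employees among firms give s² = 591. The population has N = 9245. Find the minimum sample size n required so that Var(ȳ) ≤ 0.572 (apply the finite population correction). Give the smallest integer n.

Without fpc, n₀ = s²/D = 591/0.572 = 1033.2168.
With fpc, (1 − n/N)·s²/n ≤ D requires n ≥ n₀/(1 + n₀/N) = 1033.2168/(1 + 1033.2168/9245) = 929.3528.
Rounding up, n = 930.

930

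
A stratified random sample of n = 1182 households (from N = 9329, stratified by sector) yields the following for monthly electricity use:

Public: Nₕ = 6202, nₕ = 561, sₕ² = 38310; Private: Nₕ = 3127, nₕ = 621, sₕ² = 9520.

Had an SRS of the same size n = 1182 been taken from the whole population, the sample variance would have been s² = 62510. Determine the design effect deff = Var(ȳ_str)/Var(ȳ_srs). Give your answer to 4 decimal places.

0.6243

Var(ȳ_str) = Σ Wₕ²(1−fₕ)sₕ²/nₕ with Wₕ = Nₕ/9329:
  Public: (6202/9329)²·(1−561/6202)·38310/561 = 27.451556
  Private: (3127/9329)²·(1−621/3127)·9520/621 = 1.3803338
  → Var(ȳ_str) = 28.83189.
Var(ȳ_srs) = (1 − 1182/9329)·62510/1182 = 46.18433.
deff = 28.83189 / 46.18433 = 0.6243.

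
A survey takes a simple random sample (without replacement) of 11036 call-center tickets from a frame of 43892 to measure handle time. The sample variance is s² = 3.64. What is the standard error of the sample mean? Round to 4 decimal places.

0.0157

Under SRS without replacement, Var(ȳ) = (1 − f)·s²/n with f = n/N = 11036/43892 = 0.25143534.
Var(ȳ) = (1 − 0.25143534)·3.64/11036 = 0.74856466·3.2982965 × 10^-4 = 2.4689882 × 10^-4.
SE(ȳ) = √(2.4689882 × 10^-4) = 0.0157.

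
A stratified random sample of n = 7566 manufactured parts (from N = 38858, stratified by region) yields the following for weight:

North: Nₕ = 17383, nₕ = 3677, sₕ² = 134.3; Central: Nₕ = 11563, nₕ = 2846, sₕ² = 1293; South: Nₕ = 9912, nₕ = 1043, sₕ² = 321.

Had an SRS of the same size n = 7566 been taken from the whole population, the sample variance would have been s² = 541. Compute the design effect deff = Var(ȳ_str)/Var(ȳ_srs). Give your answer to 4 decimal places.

0.9380

Var(ȳ_str) = Σ Wₕ²(1−fₕ)sₕ²/nₕ with Wₕ = Nₕ/38858:
  North: (17383/38858)²·(1−3677/17383)·134.3/3677 = 0.0057631106
  Central: (11563/38858)²·(1−2846/11563)·1293/2846 = 0.030327758
  South: (9912/38858)²·(1−1043/9912)·321/1043 = 0.017918258
  → Var(ȳ_str) = 0.054009127.
Var(ȳ_srs) = (1 − 7566/38858)·541/7566 = 0.05758161.
deff = 0.054009127 / 0.05758161 = 0.9380.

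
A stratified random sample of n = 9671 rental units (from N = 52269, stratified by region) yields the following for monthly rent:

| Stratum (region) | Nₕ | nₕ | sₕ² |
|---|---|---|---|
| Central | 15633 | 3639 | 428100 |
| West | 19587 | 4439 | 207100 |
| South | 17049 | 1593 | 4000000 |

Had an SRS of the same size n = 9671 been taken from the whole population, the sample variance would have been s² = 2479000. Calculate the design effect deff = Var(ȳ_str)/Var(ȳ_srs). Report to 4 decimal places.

Var(ȳ_str) = Σ Wₕ²(1−fₕ)sₕ²/nₕ with Wₕ = Nₕ/52269:
  Central: (15633/52269)²·(1−3639/15633)·428100/3639 = 8.073859
  West: (19587/52269)²·(1−4439/19587)·207100/4439 = 5.0667537
  South: (17049/52269)²·(1−1593/17049)·4000000/1593 = 242.18757
  → Var(ȳ_str) = 255.32818.
Var(ȳ_srs) = (1 − 9671/52269)·2479000/9671 = 208.90564.
deff = 255.32818 / 208.90564 = 1.2222.

1.2222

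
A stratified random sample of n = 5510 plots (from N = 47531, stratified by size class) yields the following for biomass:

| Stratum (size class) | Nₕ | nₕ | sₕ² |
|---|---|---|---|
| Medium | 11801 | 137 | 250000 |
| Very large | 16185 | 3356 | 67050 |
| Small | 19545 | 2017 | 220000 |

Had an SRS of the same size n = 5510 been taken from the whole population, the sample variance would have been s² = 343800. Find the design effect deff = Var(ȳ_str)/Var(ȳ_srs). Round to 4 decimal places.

Var(ȳ_str) = Σ Wₕ²(1−fₕ)sₕ²/nₕ with Wₕ = Nₕ/47531:
  Medium: (11801/47531)²·(1−137/11801)·250000/137 = 111.18133
  Very large: (16185/47531)²·(1−3356/16185)·67050/3356 = 1.8362357
  Small: (19545/47531)²·(1−2017/19545)·220000/2017 = 16.539825
  → Var(ȳ_str) = 129.55739.
Var(ȳ_srs) = (1 − 5510/47531)·343800/5510 = 55.16247.
deff = 129.55739 / 55.16247 = 2.3487.

2.3487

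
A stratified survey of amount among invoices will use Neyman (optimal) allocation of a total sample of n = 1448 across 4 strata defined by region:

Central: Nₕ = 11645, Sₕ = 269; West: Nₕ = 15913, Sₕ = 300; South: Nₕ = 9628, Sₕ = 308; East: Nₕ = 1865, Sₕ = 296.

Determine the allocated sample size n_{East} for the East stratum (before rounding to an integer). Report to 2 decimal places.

69.97

Neyman allocation: nₕ = n·NₕSₕ / Σⱼ NⱼSⱼ.
Σ NⱼSⱼ = 11645·269 + 15913·300 + 9628·308 + 1865·296 = 1.1423869 × 10^7.
n_{East} = 1448·1865·296 / (1.1423869 × 10^7) = 69.97.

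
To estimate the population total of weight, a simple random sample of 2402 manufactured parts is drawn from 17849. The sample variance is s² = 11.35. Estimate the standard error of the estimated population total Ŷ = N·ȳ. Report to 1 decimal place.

1141.4

Var(Ŷ) = N²·Var(ȳ) = N²·(1 − n/N)·s²/n.
f = 2402/17849 = 0.13457337; Var(ȳ) = 0.86542663·11.35/2402 = 0.004089339.
Var(Ŷ) = 17849² · 0.004089339 = 1.3028094 × 10^6.
SE(Ŷ) = √(1.3028094 × 10^6) = 1141.4.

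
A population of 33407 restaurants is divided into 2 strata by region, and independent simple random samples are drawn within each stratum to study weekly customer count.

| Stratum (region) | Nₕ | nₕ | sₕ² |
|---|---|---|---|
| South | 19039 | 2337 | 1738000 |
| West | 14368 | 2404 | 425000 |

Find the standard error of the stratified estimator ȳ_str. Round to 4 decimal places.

15.4638

Var(ȳ_str) = Σₕ Wₕ²(1 − fₕ)sₕ²/nₕ with Wₕ = Nₕ/N, N = 33407.
South: Wₕ = 0.56991050; term = 0.56991050²·(1 − 0.12274804)·1738000/2337 = 211.89891.
West: Wₕ = 0.43008950; term = 0.43008950²·(1 − 0.16731626)·425000/2404 = 27.230288.
Sum = 239.1292.
SE = √(239.1292) = 15.4638.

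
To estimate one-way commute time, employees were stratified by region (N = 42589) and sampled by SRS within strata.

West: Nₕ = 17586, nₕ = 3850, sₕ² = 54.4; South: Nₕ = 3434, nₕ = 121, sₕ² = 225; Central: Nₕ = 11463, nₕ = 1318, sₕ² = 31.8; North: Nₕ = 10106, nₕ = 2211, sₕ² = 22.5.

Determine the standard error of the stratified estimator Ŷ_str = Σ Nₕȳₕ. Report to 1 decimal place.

5309.1

Var(Ŷ_str) = Σₕ Nₕ²(1 − fₕ)sₕ²/nₕ.
West: 17586²·(1 − 3850/17586)·54.4/3850 = 3.4132297 × 10^6.
South: 3434²·(1 − 121/3434)·225/121 = 2.1155285 × 10^7.
Central: 11463²·(1 − 1318/11463)·31.8/1318 = 2.8058345 × 10^6.
North: 10106²·(1 − 2211/10106)·22.5/2211 = 811942.37.
Sum = 2.8186292 × 10^7.
SE = √(2.8186292 × 10^7) = 5309.1.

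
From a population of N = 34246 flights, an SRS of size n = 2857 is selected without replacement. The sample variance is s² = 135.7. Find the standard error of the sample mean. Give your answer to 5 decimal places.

Under SRS without replacement, Var(ȳ) = (1 − f)·s²/n with f = n/N = 2857/34246 = 0.08342580.
Var(ȳ) = (1 − 0.08342580)·135.7/2857 = 0.91657420·0.047497375 = 0.043534868.
SE(ȳ) = √(0.043534868) = 0.20865.

0.20865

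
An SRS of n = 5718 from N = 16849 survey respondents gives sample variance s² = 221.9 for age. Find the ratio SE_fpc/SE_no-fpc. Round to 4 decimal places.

f = n/N = 5718/16849 = 0.33936732.
SE_no-fpc = √(s²/n) = 0.19699562; SE_fpc = √((1−f)s²/n) = 0.16011669.
Ratio = √(1−f) = 0.81279313.

0.8128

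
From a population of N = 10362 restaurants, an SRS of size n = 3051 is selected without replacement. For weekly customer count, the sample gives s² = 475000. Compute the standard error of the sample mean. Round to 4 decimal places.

10.4807

Under SRS without replacement, Var(ȳ) = (1 − f)·s²/n with f = n/N = 3051/10362 = 0.29444123.
Var(ȳ) = (1 − 0.29444123)·475000/3051 = 0.70555877·155.68666 = 109.84609.
SE(ȳ) = √(109.84609) = 10.4807.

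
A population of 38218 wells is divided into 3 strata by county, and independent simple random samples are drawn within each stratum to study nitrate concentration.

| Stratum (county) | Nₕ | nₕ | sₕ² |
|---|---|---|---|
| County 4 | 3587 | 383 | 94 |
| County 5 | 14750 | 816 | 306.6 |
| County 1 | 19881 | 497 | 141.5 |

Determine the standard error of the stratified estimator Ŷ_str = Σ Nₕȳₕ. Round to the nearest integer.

Var(Ŷ_str) = Σₕ Nₕ²(1 − fₕ)sₕ²/nₕ.
County 4: 3587²·(1 − 383/3587)·94/383 = 2.8206744 × 10^6.
County 5: 14750²·(1 − 816/14750)·306.6/816 = 7.722356 × 10^7.
County 1: 19881²·(1 − 497/19881)·141.5/497 = 1.0971896 × 10^8.
Sum = 1.8976319 × 10^8.
SE = √(1.8976319 × 10^8) = 13775.

13775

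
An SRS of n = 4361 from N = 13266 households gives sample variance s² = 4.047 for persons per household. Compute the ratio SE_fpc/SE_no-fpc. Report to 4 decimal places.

f = n/N = 4361/13266 = 0.32873511.
SE_no-fpc = √(s²/n) = 0.030463062; SE_fpc = √((1−f)s²/n) = 0.024958617.
Ratio = √(1−f) = 0.81930757.

0.8193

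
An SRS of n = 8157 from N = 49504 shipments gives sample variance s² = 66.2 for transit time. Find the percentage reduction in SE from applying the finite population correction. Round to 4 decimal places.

f = n/N = 8157/49504 = 0.16477456.
SE_no-fpc = √(s²/n) = 0.09008734; SE_fpc = √((1−f)s²/n) = 0.082331423.
Ratio = √(1−f) = 0.91390669. Reduction = 100·(1 − 0.91390669) = 8.6093%.

8.6093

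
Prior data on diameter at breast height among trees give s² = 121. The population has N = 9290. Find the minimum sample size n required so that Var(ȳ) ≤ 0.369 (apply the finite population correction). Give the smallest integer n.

317

Without fpc, n₀ = s²/D = 121/0.369 = 327.9133.
With fpc, (1 − n/N)·s²/n ≤ D requires n ≥ n₀/(1 + n₀/N) = 327.9133/(1 + 327.9133/9290) = 316.7334.
Rounding up, n = 317.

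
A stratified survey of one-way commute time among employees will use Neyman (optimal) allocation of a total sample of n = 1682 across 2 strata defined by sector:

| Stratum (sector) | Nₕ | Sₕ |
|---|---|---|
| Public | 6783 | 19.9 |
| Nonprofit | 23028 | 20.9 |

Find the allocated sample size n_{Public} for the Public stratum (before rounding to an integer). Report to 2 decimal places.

Neyman allocation: nₕ = n·NₕSₕ / Σⱼ NⱼSⱼ.
Σ NⱼSⱼ = 6783·19.9 + 23028·20.9 = 616266.9.
n_{Public} = 1682·6783·19.9 / 616266.9 = 368.41.

368.41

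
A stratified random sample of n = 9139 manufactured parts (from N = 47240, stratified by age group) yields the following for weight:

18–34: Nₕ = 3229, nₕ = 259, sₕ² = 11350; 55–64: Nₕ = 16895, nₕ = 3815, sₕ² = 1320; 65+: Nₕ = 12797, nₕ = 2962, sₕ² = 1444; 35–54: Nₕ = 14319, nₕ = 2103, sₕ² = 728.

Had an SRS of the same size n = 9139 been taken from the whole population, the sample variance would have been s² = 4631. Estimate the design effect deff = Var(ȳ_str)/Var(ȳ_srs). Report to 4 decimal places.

Var(ȳ_str) = Σ Wₕ²(1−fₕ)sₕ²/nₕ with Wₕ = Nₕ/47240:
  18–34: (3229/47240)²·(1−259/3229)·11350/259 = 0.18832189
  55–64: (16895/47240)²·(1−3815/16895)·1320/3815 = 0.034263013
  65+: (12797/47240)²·(1−2962/12797)·1444/2962 = 0.027494441
  35–54: (14319/47240)²·(1−2103/14319)·728/2103 = 0.027134014
  → Var(ȳ_str) = 0.27721336.
Var(ȳ_srs) = (1 − 9139/47240)·4631/9139 = 0.40869807.
deff = 0.27721336 / 0.40869807 = 0.6783.

0.6783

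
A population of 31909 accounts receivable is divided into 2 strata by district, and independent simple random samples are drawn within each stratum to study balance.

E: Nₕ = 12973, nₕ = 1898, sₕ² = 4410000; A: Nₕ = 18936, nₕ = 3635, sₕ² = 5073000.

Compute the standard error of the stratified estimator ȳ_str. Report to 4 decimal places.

26.9260

Var(ȳ_str) = Σₕ Wₕ²(1 − fₕ)sₕ²/nₕ with Wₕ = Nₕ/N, N = 31909.
E: Wₕ = 0.40656241; term = 0.40656241²·(1 − 0.14630386)·4410000/1898 = 327.86884.
A: Wₕ = 0.59343759; term = 0.59343759²·(1 − 0.19196240)·5073000/3635 = 397.13862.
Sum = 725.00746.
SE = √(725.00746) = 26.9260.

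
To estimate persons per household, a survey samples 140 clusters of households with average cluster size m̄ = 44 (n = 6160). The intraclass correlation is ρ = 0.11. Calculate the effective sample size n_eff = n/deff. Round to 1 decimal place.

deff = 1 + (44 − 1)·0.11 = 1 + 4.73 = 5.73.
n_eff = 6160 / 5.73 = 1075.0.

1075.0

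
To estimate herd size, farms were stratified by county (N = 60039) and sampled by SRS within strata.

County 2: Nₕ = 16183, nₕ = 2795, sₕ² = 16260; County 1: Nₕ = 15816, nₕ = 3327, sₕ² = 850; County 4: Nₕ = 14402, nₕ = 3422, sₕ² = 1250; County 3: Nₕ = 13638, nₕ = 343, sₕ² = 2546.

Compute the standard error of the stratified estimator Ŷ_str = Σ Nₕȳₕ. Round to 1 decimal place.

52101.0

Var(Ŷ_str) = Σₕ Nₕ²(1 − fₕ)sₕ²/nₕ.
County 2: 16183²·(1 − 2795/16183)·16260/2795 = 1.2604147 × 10^9.
County 1: 15816²·(1 − 3327/15816)·850/3327 = 5.046502 × 10^7.
County 4: 14402²·(1 − 3422/14402)·1250/3422 = 5.776372 × 10^7.
County 3: 13638²·(1 − 343/13638)·2546/343 = 1.3458706 × 10^9.
Sum = 2.714514 × 10^9.
SE = √(2.714514 × 10^9) = 52101.0.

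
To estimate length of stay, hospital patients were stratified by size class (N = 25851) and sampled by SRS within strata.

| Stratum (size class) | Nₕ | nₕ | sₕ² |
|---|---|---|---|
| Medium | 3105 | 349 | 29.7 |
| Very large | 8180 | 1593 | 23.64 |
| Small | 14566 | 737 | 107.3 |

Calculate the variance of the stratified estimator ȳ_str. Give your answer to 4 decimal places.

0.0462

Var(ȳ_str) = Σₕ Wₕ²(1 − fₕ)sₕ²/nₕ with Wₕ = Nₕ/N, N = 25851.
Medium: Wₕ = 0.12011141; term = 0.12011141²·(1 − 0.11239936)·29.7/349 = 0.0010897256.
Very large: Wₕ = 0.31642876; term = 0.31642876²·(1 − 0.19474328)·23.64/1593 = 0.0011965145.
Small: Wₕ = 0.56345983; term = 0.56345983²·(1 − 0.05059728)·107.3/737 = 0.043884244.
Sum = 0.046170484.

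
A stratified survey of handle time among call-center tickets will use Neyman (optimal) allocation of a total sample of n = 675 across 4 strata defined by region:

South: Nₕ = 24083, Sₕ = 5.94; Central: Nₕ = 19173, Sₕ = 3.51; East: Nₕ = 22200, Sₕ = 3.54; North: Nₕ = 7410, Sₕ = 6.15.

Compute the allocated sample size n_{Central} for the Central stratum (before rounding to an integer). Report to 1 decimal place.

135.8

Neyman allocation: nₕ = n·NₕSₕ / Σⱼ NⱼSⱼ.
Σ NⱼSⱼ = 24083·5.94 + 19173·3.51 + 22200·3.54 + 7410·6.15 = 334509.75.
n_{Central} = 675·19173·3.51 / 334509.75 = 135.8.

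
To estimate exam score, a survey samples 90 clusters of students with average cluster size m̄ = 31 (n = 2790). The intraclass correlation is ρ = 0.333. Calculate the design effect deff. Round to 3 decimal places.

deff = 1 + (31 − 1)·0.333 = 1 + 9.99 = 10.99.

10.990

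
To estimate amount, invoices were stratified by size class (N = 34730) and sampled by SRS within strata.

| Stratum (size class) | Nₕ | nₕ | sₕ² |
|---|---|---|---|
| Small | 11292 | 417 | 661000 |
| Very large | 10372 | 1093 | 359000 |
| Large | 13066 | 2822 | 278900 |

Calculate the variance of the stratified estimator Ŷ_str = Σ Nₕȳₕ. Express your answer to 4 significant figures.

2.395 × 10^11

Var(Ŷ_str) = Σₕ Nₕ²(1 − fₕ)sₕ²/nₕ.
Small: 11292²·(1 − 417/11292)·661000/417 = 1.9465499 × 10^11.
Very large: 10372²·(1 − 1093/10372)·359000/1093 = 3.1610981 × 10^10.
Large: 13066²·(1 − 2822/13066)·278900/2822 = 1.3228291 × 10^10.
Sum = 2.3949426 × 10^11.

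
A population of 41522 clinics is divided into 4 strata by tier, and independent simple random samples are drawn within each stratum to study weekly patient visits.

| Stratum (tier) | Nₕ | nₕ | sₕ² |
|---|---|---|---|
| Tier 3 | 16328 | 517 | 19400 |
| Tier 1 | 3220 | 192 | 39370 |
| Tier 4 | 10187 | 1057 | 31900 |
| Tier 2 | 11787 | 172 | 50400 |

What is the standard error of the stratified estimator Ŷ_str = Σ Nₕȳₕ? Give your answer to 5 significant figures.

233690

Var(Ŷ_str) = Σₕ Nₕ²(1 − fₕ)sₕ²/nₕ.
Tier 3: 16328²·(1 − 517/16328)·19400/517 = 9.6873171 × 10^9.
Tier 1: 3220²·(1 − 192/3220)·39370/192 = 1.9992906 × 10^9.
Tier 4: 10187²·(1 − 1057/10187)·31900/1057 = 2.8069377 × 10^9.
Tier 2: 11787²·(1 − 172/11787)·50400/172 = 4.0116643 × 10^10.
Sum = 5.4610188 × 10^10.
SE = √(5.4610188 × 10^10) = 233690.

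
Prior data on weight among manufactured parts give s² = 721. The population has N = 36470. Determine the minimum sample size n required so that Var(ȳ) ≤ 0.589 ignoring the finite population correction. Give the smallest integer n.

1225

Without fpc, n₀ = s²/D = 721/0.589 = 1224.1087.
Rounding up, n = 1225.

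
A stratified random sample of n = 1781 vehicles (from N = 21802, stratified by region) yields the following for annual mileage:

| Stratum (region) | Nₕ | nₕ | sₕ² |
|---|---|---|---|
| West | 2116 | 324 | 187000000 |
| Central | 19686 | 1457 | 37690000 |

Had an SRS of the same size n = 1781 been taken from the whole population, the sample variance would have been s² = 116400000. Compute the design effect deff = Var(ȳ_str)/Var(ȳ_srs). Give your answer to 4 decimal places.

Var(ȳ_str) = Σ Wₕ²(1−fₕ)sₕ²/nₕ with Wₕ = Nₕ/21802:
  West: (2116/21802)²·(1−324/2116)·187000000/324 = 4604.2362
  Central: (19686/21802)²·(1−1457/19686)·37690000/1457 = 19529.64
  → Var(ȳ_str) = 24133.876.
Var(ȳ_srs) = (1 − 1781/21802)·116400000/1781 = 60017.582.
deff = 24133.876 / 60017.582 = 0.4021.

0.4021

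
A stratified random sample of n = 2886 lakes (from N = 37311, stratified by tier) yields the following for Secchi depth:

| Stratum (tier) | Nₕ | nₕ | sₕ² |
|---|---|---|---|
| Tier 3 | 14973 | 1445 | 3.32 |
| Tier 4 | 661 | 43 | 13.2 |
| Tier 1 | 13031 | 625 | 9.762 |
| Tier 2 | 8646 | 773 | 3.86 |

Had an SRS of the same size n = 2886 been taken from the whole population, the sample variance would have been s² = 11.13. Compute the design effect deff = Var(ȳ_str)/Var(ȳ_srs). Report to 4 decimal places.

Var(ȳ_str) = Σ Wₕ²(1−fₕ)sₕ²/nₕ with Wₕ = Nₕ/37311:
  Tier 3: (14973/37311)²·(1−1445/14973)·3.32/1445 = 3.3430193 × 10^-4
  Tier 4: (661/37311)²·(1−43/661)·13.2/43 = 9.0078601 × 10^-5
  Tier 1: (13031/37311)²·(1−625/13031)·9.762/625 = 0.0018138214
  Tier 2: (8646/37311)²·(1−773/8646)·3.86/773 = 2.4416843 × 10^-4
  → Var(ȳ_str) = 0.0024823704.
Var(ȳ_srs) = (1 − 2886/37311)·11.13/2886 = 0.0035582454.
deff = 0.0024823704 / 0.0035582454 = 0.6976.

0.6976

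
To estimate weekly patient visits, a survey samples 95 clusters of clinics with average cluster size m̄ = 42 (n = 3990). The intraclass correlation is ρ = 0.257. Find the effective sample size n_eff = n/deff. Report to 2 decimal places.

deff = 1 + (42 − 1)·0.257 = 1 + 10.537 = 11.537.
n_eff = 3990 / 11.537 = 345.84.

345.84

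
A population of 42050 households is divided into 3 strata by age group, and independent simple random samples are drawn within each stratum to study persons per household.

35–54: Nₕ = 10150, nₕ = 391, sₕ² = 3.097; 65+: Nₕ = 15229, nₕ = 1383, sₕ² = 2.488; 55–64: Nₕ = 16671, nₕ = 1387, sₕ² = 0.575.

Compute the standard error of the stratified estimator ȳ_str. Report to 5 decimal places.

Var(ȳ_str) = Σₕ Wₕ²(1 − fₕ)sₕ²/nₕ with Wₕ = Nₕ/N, N = 42050.
35–54: Wₕ = 0.24137931; term = 0.24137931²·(1 − 0.03852217)·3.097/391 = 4.4371469 × 10^-4.
65+: Wₕ = 0.36216409; term = 0.36216409²·(1 − 0.09081358)·2.488/1383 = 2.1453192 × 10^-4.
55–64: Wₕ = 0.39645660; term = 0.39645660²·(1 − 0.08319837)·0.575/1387 = 5.9739016 × 10^-5.
Sum = 7.1798563 × 10^-4.
SE = √(7.1798563 × 10^-4) = 0.02680.

0.02680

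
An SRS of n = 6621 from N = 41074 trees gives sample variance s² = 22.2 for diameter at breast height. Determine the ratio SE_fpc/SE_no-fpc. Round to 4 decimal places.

0.9159

f = n/N = 6621/41074 = 0.16119686.
SE_no-fpc = √(s²/n) = 0.057904817; SE_fpc = √((1−f)s²/n) = 0.053032819.
Ratio = √(1−f) = 0.91586196.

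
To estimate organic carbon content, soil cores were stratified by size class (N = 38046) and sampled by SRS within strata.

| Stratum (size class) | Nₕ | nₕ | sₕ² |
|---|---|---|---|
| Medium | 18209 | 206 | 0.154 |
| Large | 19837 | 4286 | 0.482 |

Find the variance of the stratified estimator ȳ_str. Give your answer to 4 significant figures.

1.933 × 10^-4

Var(ȳ_str) = Σₕ Wₕ²(1 − fₕ)sₕ²/nₕ with Wₕ = Nₕ/N, N = 38046.
Medium: Wₕ = 0.47860485; term = 0.47860485²·(1 − 0.01131309)·0.154/206 = 1.6930371 × 10^-4.
Large: Wₕ = 0.52139515; term = 0.52139515²·(1 − 0.21606090)·0.482/4286 = 2.3966862 × 10^-5.
Sum = 1.9327057 × 10^-4.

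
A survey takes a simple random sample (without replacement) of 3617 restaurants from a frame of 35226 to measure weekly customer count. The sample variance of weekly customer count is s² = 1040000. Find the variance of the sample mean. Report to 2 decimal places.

258.01

Under SRS without replacement, Var(ȳ) = (1 − f)·s²/n with f = n/N = 3617/35226 = 0.10267984.
Var(ȳ) = (1 − 0.10267984)·1040000/3617 = 0.89732016·287.5311 = 258.00746.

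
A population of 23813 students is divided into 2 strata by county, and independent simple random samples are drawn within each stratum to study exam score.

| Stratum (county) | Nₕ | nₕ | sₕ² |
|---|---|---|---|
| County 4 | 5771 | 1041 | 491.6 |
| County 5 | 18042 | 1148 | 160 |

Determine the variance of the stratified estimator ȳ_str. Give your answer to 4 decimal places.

Var(ȳ_str) = Σₕ Wₕ²(1 − fₕ)sₕ²/nₕ with Wₕ = Nₕ/N, N = 23813.
County 4: Wₕ = 0.24234662; term = 0.24234662²·(1 − 0.18038468)·491.6/1041 = 0.022732392.
County 5: Wₕ = 0.75765338; term = 0.75765338²·(1 − 0.06362931)·160/1148 = 0.074914699.
Sum = 0.097647091.

0.0976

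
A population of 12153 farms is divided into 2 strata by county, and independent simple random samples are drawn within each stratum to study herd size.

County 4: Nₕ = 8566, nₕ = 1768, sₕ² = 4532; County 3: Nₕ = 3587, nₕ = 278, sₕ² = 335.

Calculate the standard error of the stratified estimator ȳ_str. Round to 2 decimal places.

1.05

Var(ȳ_str) = Σₕ Wₕ²(1 − fₕ)sₕ²/nₕ with Wₕ = Nₕ/N, N = 12153.
County 4: Wₕ = 0.70484654; term = 0.70484654²·(1 − 0.20639739)·4532/1768 = 1.0106479.
County 3: Wₕ = 0.29515346; term = 0.29515346²·(1 − 0.07750209)·335/278 = 0.096841422.
Sum = 1.1074893.
SE = √(1.1074893) = 1.05.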